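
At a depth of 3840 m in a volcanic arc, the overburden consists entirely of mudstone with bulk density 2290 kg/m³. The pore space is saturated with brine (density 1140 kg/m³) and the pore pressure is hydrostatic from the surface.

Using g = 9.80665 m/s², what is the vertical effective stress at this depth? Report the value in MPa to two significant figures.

43 MPa

Overburden (lithostatic) stress σ_v:
mudstone: 2290 kg/m³ × 9.80665 m/s² × 3840 m = 8.624×10^7 Pa = 86.24 MPa
Pore pressure P_p = 1140 kg/m³ × 9.80665 m/s² × 3840 m = 4.293×10^7 Pa = 42.93 MPa
Effective stress σ' = σ_v − P_p = 86.24 − 42.93 = 43.306 MPa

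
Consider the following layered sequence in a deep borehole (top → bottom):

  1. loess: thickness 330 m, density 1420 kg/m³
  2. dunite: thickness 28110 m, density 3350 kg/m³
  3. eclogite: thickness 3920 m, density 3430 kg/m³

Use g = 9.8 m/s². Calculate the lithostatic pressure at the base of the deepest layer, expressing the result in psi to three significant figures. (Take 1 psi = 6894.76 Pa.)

loess: 1420 kg/m³ × 9.8 m/s² × 330 m = 4.592×10^6 Pa = 666.1 psi
dunite: 3350 kg/m³ × 9.8 m/s² × 28110 m = 9.229×10^8 Pa = 1.338×10^5 psi
eclogite: 3430 kg/m³ × 9.8 m/s² × 3920 m = 1.318×10^8 Pa = 19111 psi
Total = 666.1 + 1.338×10^5 + 19111 = 1.5363×10^5 psi

154000 psi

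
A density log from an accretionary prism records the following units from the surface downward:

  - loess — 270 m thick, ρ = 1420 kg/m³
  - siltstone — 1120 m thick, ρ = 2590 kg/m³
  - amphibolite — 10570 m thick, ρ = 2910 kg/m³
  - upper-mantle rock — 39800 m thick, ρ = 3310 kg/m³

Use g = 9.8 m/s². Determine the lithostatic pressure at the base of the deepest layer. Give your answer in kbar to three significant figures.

loess: 1420 kg/m³ × 9.8 m/s² × 270 m = 3.757×10^6 Pa = 0.03757 kbar
siltstone: 2590 kg/m³ × 9.8 m/s² × 1120 m = 2.843×10^7 Pa = 0.2843 kbar
amphibolite: 2910 kg/m³ × 9.8 m/s² × 10570 m = 3.014×10^8 Pa = 3.014 kbar
upper-mantle rock: 3310 kg/m³ × 9.8 m/s² × 39800 m = 1.291×10^9 Pa = 12.91 kbar
Total = 0.03757 + 0.2843 + 3.014 + 12.91 = 16.247 kbar

16.2 kbar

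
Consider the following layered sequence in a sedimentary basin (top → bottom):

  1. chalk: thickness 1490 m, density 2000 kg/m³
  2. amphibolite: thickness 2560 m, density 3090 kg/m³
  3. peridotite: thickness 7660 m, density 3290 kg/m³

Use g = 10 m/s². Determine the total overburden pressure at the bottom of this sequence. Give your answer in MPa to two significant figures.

360 MPa

chalk: 2000 kg/m³ × 10 m/s² × 1490 m = 2.980×10^7 Pa = 29.80 MPa
amphibolite: 3090 kg/m³ × 10 m/s² × 2560 m = 7.910×10^7 Pa = 79.10 MPa
peridotite: 3290 kg/m³ × 10 m/s² × 7660 m = 2.520×10^8 Pa = 252.0 MPa
Total = 29.80 + 79.10 + 252.0 = 360.92 MPa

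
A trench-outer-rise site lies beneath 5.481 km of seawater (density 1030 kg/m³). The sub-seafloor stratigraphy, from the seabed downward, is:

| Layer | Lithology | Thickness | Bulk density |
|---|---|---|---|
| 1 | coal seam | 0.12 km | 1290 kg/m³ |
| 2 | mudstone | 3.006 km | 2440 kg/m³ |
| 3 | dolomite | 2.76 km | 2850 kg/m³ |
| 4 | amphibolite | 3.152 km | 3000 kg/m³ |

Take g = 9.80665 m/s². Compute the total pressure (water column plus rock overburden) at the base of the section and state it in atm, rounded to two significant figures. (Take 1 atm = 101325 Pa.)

2900 atm

seawater: 1030 kg/m³ × 9.80665 m/s² × 5481 m = 5.536×10^7 Pa = 546.4 atm
coal seam: 1290 kg/m³ × 9.80665 m/s² × 120 m = 1.518×10^6 Pa = 14.98 atm
mudstone: 2440 kg/m³ × 9.80665 m/s² × 3006 m = 7.193×10^7 Pa = 709.9 atm
dolomite: 2850 kg/m³ × 9.80665 m/s² × 2760 m = 7.714×10^7 Pa = 761.3 atm
amphibolite: 3000 kg/m³ × 9.80665 m/s² × 3152 m = 9.273×10^7 Pa = 915.2 atm
Total = 546.4 + 14.98 + 709.9 + 761.3 + 915.2 = 2947.7 atm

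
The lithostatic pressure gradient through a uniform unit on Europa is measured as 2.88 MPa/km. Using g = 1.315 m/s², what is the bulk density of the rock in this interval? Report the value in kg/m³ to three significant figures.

2190 kg/m³

ρ = (dP/dz)/g = 2.88 MPa/km / 1.315 m/s² = 2880.0 Pa/m / 1.315 m/s² = 2190.1 kg/m³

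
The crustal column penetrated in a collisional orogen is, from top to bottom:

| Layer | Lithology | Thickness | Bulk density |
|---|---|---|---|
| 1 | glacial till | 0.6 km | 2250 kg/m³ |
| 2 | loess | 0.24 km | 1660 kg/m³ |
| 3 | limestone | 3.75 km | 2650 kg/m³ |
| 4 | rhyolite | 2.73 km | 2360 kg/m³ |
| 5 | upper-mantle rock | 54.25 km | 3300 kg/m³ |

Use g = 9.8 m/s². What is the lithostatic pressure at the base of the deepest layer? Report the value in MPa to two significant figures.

glacial till: 2250 kg/m³ × 9.8 m/s² × 600 m = 1.323×10^7 Pa = 13.23 MPa
loess: 1660 kg/m³ × 9.8 m/s² × 240 m = 3.904×10^6 Pa = 3.904 MPa
limestone: 2650 kg/m³ × 9.8 m/s² × 3750 m = 9.739×10^7 Pa = 97.39 MPa
rhyolite: 2360 kg/m³ × 9.8 m/s² × 2730 m = 6.314×10^7 Pa = 63.14 MPa
upper-mantle rock: 3300 kg/m³ × 9.8 m/s² × 54250 m = 1.754×10^9 Pa = 1754 MPa
Total = 13.23 + 3.904 + 97.39 + 63.14 + 1754 = 1932.1 MPa

1900 MPa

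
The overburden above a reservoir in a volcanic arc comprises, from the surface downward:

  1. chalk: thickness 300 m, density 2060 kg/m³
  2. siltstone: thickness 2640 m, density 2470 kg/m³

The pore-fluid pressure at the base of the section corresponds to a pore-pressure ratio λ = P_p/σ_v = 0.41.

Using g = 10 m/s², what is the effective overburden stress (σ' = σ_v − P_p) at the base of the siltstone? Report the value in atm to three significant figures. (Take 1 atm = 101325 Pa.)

416 atm

Overburden (lithostatic) stress σ_v:
chalk: 2060 kg/m³ × 10 m/s² × 300 m = 6.180×10^6 Pa = 6.180 MPa
siltstone: 2470 kg/m³ × 10 m/s² × 2640 m = 6.521×10^7 Pa = 65.21 MPa
Total = 6.180 + 65.21 = 71.388 MPa
Pore pressure P_p = λ·σ_v = 0.41 × 71.39 MPa = 29.27 MPa
Effective stress σ' = σ_v − P_p = 71.39 − 29.27 = 42.119 MPa = 415.68 atm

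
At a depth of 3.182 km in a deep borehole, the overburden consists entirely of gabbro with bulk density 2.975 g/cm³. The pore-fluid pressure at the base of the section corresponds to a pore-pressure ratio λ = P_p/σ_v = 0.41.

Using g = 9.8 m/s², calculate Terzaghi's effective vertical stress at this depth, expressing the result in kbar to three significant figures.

0.547 kbar

Overburden (lithostatic) stress σ_v:
gabbro: 2975 kg/m³ × 9.8 m/s² × 3182 m = 9.277×10^7 Pa = 92.77 MPa
Pore pressure P_p = λ·σ_v = 0.41 × 92.77 MPa = 38.04 MPa
Effective stress σ' = σ_v − P_p = 92.77 − 38.04 = 54.735 MPa = 0.54735 kbar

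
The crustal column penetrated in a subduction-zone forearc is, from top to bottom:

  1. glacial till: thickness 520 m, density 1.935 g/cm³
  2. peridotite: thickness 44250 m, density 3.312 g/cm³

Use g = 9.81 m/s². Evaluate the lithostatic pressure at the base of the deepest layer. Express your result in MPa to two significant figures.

glacial till: 1935 kg/m³ × 9.81 m/s² × 520 m = 9.871×10^6 Pa = 9.871 MPa
peridotite: 3312 kg/m³ × 9.81 m/s² × 44250 m = 1.438×10^9 Pa = 1438 MPa
Total = 9.871 + 1438 = 1447.6 MPa

1400 MPa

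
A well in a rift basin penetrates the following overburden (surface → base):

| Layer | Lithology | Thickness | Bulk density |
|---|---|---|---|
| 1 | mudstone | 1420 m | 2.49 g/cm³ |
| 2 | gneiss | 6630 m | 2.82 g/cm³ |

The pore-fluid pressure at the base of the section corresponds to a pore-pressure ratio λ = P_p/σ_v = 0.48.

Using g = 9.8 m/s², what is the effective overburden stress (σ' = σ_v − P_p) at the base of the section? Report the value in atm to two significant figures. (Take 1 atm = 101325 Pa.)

1100 atm

Overburden (lithostatic) stress σ_v:
mudstone: 2490 kg/m³ × 9.8 m/s² × 1420 m = 3.465×10^7 Pa = 34.65 MPa
gneiss: 2820 kg/m³ × 9.8 m/s² × 6630 m = 1.832×10^8 Pa = 183.2 MPa
Total = 34.65 + 183.2 = 217.88 MPa
Pore pressure P_p = λ·σ_v = 0.48 × 217.9 MPa = 104.6 MPa
Effective stress σ' = σ_v − P_p = 217.9 − 104.6 = 113.30 MPa = 1118.1 atm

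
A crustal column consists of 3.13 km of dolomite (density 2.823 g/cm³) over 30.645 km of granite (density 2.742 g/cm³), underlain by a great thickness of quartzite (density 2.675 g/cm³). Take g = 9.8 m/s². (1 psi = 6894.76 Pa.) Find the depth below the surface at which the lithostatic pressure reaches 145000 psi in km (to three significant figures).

37.2 km

Pressure at base of upper layers: 2823×9.8×3130 + 2742×9.8×30645 = 9.101×10^8 Pa = 1.320×10^5 psi
Remaining pressure to be supplied by quartzite: 9.997×10^8 − 9.101×10^8 = 8.967×10^7 Pa
Additional depth in quartzite = 8.967×10^7 Pa / (2675 kg/m³ × 9.8 m/s²) = 3420.4 m
Total depth = 33775 m + 3420.4 m = 37195 m
= 37.195 km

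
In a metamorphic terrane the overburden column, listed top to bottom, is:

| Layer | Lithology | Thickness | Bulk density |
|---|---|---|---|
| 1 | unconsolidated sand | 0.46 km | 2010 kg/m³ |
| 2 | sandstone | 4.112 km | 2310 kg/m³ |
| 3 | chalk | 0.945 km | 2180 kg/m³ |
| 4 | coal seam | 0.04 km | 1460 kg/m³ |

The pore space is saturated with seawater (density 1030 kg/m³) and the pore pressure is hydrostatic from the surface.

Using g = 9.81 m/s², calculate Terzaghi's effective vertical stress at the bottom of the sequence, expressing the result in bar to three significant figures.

669 bar

Overburden (lithostatic) stress σ_v:
unconsolidated sand: 2010 kg/m³ × 9.81 m/s² × 460 m = 9.070×10^6 Pa = 9.070 MPa
sandstone: 2310 kg/m³ × 9.81 m/s² × 4112 m = 9.318×10^7 Pa = 93.18 MPa
chalk: 2180 kg/m³ × 9.81 m/s² × 945 m = 2.021×10^7 Pa = 20.21 MPa
coal seam: 1460 kg/m³ × 9.81 m/s² × 40 m = 5.729×10^5 Pa = 0.5729 MPa
Total = 9.070 + 93.18 + 20.21 + 0.5729 = 123.04 MPa
Pore pressure P_p = 1030 kg/m³ × 9.81 m/s² × 5557 m = 5.615×10^7 Pa = 56.15 MPa
Effective stress σ' = σ_v − P_p = 123.0 − 56.15 = 66.886 MPa = 668.86 bar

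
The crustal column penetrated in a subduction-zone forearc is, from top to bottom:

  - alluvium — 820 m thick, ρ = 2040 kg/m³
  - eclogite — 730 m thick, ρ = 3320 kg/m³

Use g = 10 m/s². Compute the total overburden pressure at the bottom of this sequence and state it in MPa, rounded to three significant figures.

41.0 MPa

alluvium: 2040 kg/m³ × 10 m/s² × 820 m = 1.673×10^7 Pa = 16.73 MPa
eclogite: 3320 kg/m³ × 10 m/s² × 730 m = 2.424×10^7 Pa = 24.24 MPa
Total = 16.73 + 24.24 = 40.964 MPa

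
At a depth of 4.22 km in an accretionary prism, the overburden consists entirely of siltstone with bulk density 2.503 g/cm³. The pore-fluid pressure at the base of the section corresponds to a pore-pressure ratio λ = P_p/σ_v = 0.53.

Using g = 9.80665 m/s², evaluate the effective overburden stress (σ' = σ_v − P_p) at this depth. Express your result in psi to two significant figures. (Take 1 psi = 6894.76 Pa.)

7100 psi

Overburden (lithostatic) stress σ_v:
siltstone: 2503 kg/m³ × 9.80665 m/s² × 4220 m = 1.036×10^8 Pa = 103.6 MPa
Pore pressure P_p = λ·σ_v = 0.53 × 103.6 MPa = 54.90 MPa
Effective stress σ' = σ_v − P_p = 103.6 − 54.90 = 48.685 MPa = 7061.1 psi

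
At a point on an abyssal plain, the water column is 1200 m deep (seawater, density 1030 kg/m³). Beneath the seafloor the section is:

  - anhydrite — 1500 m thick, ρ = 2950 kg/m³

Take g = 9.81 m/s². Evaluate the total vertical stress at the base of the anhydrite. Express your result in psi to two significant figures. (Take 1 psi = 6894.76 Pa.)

seawater: 1030 kg/m³ × 9.81 m/s² × 1200 m = 1.213×10^7 Pa = 1759 psi
anhydrite: 2950 kg/m³ × 9.81 m/s² × 1500 m = 4.341×10^7 Pa = 6296 psi
Total = 1759 + 6296 = 8054.6 psi

8100 psi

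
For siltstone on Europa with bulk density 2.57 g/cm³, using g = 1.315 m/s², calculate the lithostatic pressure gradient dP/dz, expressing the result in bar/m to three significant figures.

0.0338 bar/m

dP/dz = ρg = 2570 kg/m³ × 1.315 m/s² = 3379.5 Pa/m
= 3379.5 Pa/m × (1 bar/m / 1.0000×10^5 Pa/m) = 0.033795 bar/m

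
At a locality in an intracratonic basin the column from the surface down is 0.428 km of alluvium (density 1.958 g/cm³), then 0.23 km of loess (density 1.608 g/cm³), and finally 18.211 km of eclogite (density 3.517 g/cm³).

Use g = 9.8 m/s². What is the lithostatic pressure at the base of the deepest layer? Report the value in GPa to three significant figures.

alluvium: 1958 kg/m³ × 9.8 m/s² × 428 m = 8.213×10^6 Pa = 8.213×10^-3 GPa
loess: 1608 kg/m³ × 9.8 m/s² × 230 m = 3.624×10^6 Pa = 3.624×10^-3 GPa
eclogite: 3517 kg/m³ × 9.8 m/s² × 18211 m = 6.277×10^8 Pa = 0.6277 GPa
Total = 8.213×10^-3 + 3.624×10^-3 + 0.6277 = 0.63951 GPa

0.640 GPa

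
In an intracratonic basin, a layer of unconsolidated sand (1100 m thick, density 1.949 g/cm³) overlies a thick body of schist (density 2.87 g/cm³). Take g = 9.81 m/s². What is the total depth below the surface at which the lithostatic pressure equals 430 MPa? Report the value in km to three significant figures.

Pressure at base of upper layers: 1949×9.81×1100 = 2.103×10^7 Pa = 21.03 MPa
Remaining pressure to be supplied by schist: 4.300×10^8 − 2.103×10^7 = 4.090×10^8 Pa
Additional depth in schist = 4.090×10^8 Pa / (2870 kg/m³ × 9.81 m/s²) = 14526 m
Total depth = 1100 m + 14526 m = 15626 m
= 15.626 km

15.6 km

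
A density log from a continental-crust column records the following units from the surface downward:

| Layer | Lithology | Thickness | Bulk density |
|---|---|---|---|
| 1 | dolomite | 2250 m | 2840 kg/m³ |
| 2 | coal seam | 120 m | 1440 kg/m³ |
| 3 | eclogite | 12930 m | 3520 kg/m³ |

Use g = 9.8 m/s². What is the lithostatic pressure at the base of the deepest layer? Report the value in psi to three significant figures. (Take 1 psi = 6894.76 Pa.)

74000 psi

dolomite: 2840 kg/m³ × 9.8 m/s² × 2250 m = 6.262×10^7 Pa = 9083 psi
coal seam: 1440 kg/m³ × 9.8 m/s² × 120 m = 1.693×10^6 Pa = 245.6 psi
eclogite: 3520 kg/m³ × 9.8 m/s² × 12930 m = 4.460×10^8 Pa = 64692 psi
Total = 9083 + 245.6 + 64692 = 74020 psi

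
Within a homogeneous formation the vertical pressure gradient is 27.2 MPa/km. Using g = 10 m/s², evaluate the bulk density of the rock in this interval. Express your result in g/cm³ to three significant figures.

ρ = (dP/dz)/g = 27.2 MPa/km / 10 m/s² = 27200 Pa/m / 10 m/s² = 2720.0 kg/m³
= 2.720 g/cm³

2.72 g/cm³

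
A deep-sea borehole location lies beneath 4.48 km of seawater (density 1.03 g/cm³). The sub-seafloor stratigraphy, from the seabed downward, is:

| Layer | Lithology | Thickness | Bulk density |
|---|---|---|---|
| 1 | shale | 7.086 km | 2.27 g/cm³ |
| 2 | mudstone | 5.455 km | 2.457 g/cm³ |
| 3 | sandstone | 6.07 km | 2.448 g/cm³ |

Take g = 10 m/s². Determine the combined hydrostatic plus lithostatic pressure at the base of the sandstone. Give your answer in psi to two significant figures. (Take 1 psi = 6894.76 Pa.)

seawater: 1030 kg/m³ × 10 m/s² × 4480 m = 4.614×10^7 Pa = 6693 psi
shale: 2270 kg/m³ × 10 m/s² × 7086 m = 1.609×10^8 Pa = 23330 psi
mudstone: 2457 kg/m³ × 10 m/s² × 5455 m = 1.340×10^8 Pa = 19439 psi
sandstone: 2448 kg/m³ × 10 m/s² × 6070 m = 1.486×10^8 Pa = 21552 psi
Total = 6693 + 23330 + 19439 + 21552 = 71013 psi

71000 psi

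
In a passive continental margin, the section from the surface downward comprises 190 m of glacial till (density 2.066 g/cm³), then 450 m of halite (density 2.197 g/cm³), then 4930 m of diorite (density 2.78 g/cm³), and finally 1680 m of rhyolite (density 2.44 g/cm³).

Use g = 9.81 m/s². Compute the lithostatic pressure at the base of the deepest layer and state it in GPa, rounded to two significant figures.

0.19 GPa

glacial till: 2066 kg/m³ × 9.81 m/s² × 190 m = 3.851×10^6 Pa = 3.851×10^-3 GPa
halite: 2197 kg/m³ × 9.81 m/s² × 450 m = 9.699×10^6 Pa = 9.699×10^-3 GPa
diorite: 2780 kg/m³ × 9.81 m/s² × 4930 m = 1.344×10^8 Pa = 0.1344 GPa
rhyolite: 2440 kg/m³ × 9.81 m/s² × 1680 m = 4.021×10^7 Pa = 0.04021 GPa
Total = 3.851×10^-3 + 9.699×10^-3 + 0.1344 + 0.04021 = 0.18821 GPa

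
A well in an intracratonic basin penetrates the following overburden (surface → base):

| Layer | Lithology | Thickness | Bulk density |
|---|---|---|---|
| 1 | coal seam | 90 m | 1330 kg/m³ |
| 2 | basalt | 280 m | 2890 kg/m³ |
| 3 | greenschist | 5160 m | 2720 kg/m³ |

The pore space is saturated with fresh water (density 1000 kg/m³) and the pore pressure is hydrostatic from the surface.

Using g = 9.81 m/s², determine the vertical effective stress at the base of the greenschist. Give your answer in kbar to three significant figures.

0.925 kbar

Overburden (lithostatic) stress σ_v:
coal seam: 1330 kg/m³ × 9.81 m/s² × 90 m = 1.174×10^6 Pa = 1.174 MPa
basalt: 2890 kg/m³ × 9.81 m/s² × 280 m = 7.938×10^6 Pa = 7.938 MPa
greenschist: 2720 kg/m³ × 9.81 m/s² × 5160 m = 1.377×10^8 Pa = 137.7 MPa
Total = 1.174 + 7.938 + 137.7 = 146.80 MPa
Pore pressure P_p = 1000 kg/m³ × 9.81 m/s² × 5530 m = 5.425×10^7 Pa = 54.25 MPa
Effective stress σ' = σ_v − P_p = 146.8 − 54.25 = 92.549 MPa = 0.92549 kbar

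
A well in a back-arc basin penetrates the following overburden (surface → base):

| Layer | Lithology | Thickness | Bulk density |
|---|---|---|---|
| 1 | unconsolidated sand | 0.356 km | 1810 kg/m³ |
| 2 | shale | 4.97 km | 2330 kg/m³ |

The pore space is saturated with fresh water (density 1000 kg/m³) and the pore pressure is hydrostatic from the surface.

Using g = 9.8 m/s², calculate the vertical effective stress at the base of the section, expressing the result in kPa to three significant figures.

67600 kPa

Overburden (lithostatic) stress σ_v:
unconsolidated sand: 1810 kg/m³ × 9.8 m/s² × 356 m = 6.315×10^6 Pa = 6.315 MPa
shale: 2330 kg/m³ × 9.8 m/s² × 4970 m = 1.135×10^8 Pa = 113.5 MPa
Total = 6.315 + 113.5 = 119.80 MPa
Pore pressure P_p = 1000 kg/m³ × 9.8 m/s² × 5326 m = 5.219×10^7 Pa = 52.19 MPa
Effective stress σ' = σ_v − P_p = 119.8 − 52.19 = 67.605 MPa = 67605 kPa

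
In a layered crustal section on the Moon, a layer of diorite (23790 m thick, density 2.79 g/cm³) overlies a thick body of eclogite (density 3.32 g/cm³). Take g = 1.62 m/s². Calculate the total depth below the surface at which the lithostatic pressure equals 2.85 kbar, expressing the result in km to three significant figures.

56.8 km

Pressure at base of upper layers: 2790×1.62×23790 = 1.075×10^8 Pa = 1.075 kbar
Remaining pressure to be supplied by eclogite: 2.850×10^8 − 1.075×10^8 = 1.775×10^8 Pa
Additional depth in eclogite = 1.775×10^8 Pa / (3320 kg/m³ × 1.62 m/s²) = 32998 m
Total depth = 23790 m + 32998 m = 56788 m
= 56.788 km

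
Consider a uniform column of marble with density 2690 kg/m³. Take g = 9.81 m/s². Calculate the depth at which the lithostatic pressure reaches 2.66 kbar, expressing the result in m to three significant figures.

h = P/(ρg) = 2.66 kbar / (2690 kg/m³ × 9.81 m/s²) = 2.660×10^8 Pa / 26389 Pa/m = 10080 m

10100 m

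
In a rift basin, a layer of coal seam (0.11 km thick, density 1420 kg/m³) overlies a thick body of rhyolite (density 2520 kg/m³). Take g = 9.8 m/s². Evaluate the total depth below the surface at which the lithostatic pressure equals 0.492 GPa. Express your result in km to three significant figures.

20.0 km

Pressure at base of upper layers: 1420×9.8×110 = 1.531×10^6 Pa = 1.531×10^-3 GPa
Remaining pressure to be supplied by rhyolite: 4.920×10^8 − 1.531×10^6 = 4.905×10^8 Pa
Additional depth in rhyolite = 4.905×10^8 Pa / (2520 kg/m³ × 9.8 m/s²) = 19860 m
Total depth = 110 m + 19860 m = 19970 m
= 19.970 km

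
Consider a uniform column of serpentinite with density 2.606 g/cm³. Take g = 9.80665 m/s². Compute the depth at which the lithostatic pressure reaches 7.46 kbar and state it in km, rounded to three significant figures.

h = P/(ρg) = 7.46 kbar / (2606 kg/m³ × 9.80665 m/s²) = 7.460×10^8 Pa / 25556 Pa/m = 29191 m
= 29.191 km

29.2 km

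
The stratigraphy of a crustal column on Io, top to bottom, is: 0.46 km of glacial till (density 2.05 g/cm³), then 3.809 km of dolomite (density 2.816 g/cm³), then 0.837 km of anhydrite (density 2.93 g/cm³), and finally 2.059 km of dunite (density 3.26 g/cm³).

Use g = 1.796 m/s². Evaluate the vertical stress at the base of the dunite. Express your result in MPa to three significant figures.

37.4 MPa

glacial till: 2050 kg/m³ × 1.796 m/s² × 460 m = 1.694×10^6 Pa = 1.694 MPa
dolomite: 2816 kg/m³ × 1.796 m/s² × 3809 m = 1.926×10^7 Pa = 19.26 MPa
anhydrite: 2930 kg/m³ × 1.796 m/s² × 837 m = 4.405×10^6 Pa = 4.405 MPa
dunite: 3260 kg/m³ × 1.796 m/s² × 2059 m = 1.206×10^7 Pa = 12.06 MPa
Total = 1.694 + 19.26 + 4.405 + 12.06 = 37.418 MPa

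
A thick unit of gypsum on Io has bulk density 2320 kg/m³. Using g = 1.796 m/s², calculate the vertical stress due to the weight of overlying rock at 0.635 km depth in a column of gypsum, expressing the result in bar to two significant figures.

gypsum: 2320 kg/m³ × 1.796 m/s² × 635 m = 2.646×10^6 Pa = 26.46 bar

26 bar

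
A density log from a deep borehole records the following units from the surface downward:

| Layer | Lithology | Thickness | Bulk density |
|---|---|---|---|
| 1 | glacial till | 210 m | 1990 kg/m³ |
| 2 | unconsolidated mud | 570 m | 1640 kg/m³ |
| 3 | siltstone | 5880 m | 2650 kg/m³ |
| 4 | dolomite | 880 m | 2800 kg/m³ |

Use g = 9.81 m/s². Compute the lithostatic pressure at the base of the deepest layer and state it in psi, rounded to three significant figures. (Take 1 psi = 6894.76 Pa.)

27600 psi

glacial till: 1990 kg/m³ × 9.81 m/s² × 210 m = 4.100×10^6 Pa = 594.6 psi
unconsolidated mud: 1640 kg/m³ × 9.81 m/s² × 570 m = 9.170×10^6 Pa = 1330 psi
siltstone: 2650 kg/m³ × 9.81 m/s² × 5880 m = 1.529×10^8 Pa = 22170 psi
dolomite: 2800 kg/m³ × 9.81 m/s² × 880 m = 2.417×10^7 Pa = 3506 psi
Total = 594.6 + 1330 + 22170 + 3506 = 27601 psi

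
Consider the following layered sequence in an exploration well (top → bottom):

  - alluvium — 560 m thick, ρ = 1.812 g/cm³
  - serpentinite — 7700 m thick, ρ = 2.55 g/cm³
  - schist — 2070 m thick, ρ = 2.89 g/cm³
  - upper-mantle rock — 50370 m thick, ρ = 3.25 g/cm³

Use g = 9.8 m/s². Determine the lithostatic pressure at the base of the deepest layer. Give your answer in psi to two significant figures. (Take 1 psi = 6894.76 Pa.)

alluvium: 1812 kg/m³ × 9.8 m/s² × 560 m = 9.944×10^6 Pa = 1442 psi
serpentinite: 2550 kg/m³ × 9.8 m/s² × 7700 m = 1.924×10^8 Pa = 27909 psi
schist: 2890 kg/m³ × 9.8 m/s² × 2070 m = 5.863×10^7 Pa = 8503 psi
upper-mantle rock: 3250 kg/m³ × 9.8 m/s² × 50370 m = 1.604×10^9 Pa = 2.327×10^5 psi
Total = 1442 + 27909 + 8503 + 2.327×10^5 = 2.7054×10^5 psi

270000 psi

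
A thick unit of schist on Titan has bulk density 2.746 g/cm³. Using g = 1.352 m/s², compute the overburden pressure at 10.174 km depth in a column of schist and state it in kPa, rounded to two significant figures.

schist: 2746 kg/m³ × 1.352 m/s² × 10174 m = 3.777×10^7 Pa = 37772 kPa

38000 kPa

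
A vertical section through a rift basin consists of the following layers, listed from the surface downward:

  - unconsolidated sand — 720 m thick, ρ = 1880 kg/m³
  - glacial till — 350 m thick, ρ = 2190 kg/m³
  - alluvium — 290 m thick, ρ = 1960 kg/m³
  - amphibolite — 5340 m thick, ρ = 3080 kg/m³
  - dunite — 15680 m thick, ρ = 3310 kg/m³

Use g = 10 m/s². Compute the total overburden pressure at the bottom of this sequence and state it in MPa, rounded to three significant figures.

710 MPa

unconsolidated sand: 1880 kg/m³ × 10 m/s² × 720 m = 1.354×10^7 Pa = 13.54 MPa
glacial till: 2190 kg/m³ × 10 m/s² × 350 m = 7.665×10^6 Pa = 7.665 MPa
alluvium: 1960 kg/m³ × 10 m/s² × 290 m = 5.684×10^6 Pa = 5.684 MPa
amphibolite: 3080 kg/m³ × 10 m/s² × 5340 m = 1.645×10^8 Pa = 164.5 MPa
dunite: 3310 kg/m³ × 10 m/s² × 15680 m = 5.190×10^8 Pa = 519.0 MPa
Total = 13.54 + 7.665 + 5.684 + 164.5 + 519.0 = 710.37 MPa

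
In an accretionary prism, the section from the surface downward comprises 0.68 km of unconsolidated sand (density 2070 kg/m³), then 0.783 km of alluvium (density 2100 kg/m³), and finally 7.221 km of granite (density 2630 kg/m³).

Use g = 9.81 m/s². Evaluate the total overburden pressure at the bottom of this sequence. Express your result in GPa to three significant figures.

0.216 GPa

unconsolidated sand: 2070 kg/m³ × 9.81 m/s² × 680 m = 1.381×10^7 Pa = 0.01381 GPa
alluvium: 2100 kg/m³ × 9.81 m/s² × 783 m = 1.613×10^7 Pa = 0.01613 GPa
granite: 2630 kg/m³ × 9.81 m/s² × 7221 m = 1.863×10^8 Pa = 0.1863 GPa
Total = 0.01381 + 0.01613 + 0.1863 = 0.21624 GPa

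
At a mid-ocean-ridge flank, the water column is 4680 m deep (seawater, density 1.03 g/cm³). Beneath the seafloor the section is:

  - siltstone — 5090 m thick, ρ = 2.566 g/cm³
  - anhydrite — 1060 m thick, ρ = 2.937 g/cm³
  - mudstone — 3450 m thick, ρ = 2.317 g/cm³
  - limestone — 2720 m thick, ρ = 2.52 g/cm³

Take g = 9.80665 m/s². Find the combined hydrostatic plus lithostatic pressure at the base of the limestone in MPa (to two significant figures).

seawater: 1030 kg/m³ × 9.80665 m/s² × 4680 m = 4.727×10^7 Pa = 47.27 MPa
siltstone: 2566 kg/m³ × 9.80665 m/s² × 5090 m = 1.281×10^8 Pa = 128.1 MPa
anhydrite: 2937 kg/m³ × 9.80665 m/s² × 1060 m = 3.053×10^7 Pa = 30.53 MPa
mudstone: 2317 kg/m³ × 9.80665 m/s² × 3450 m = 7.839×10^7 Pa = 78.39 MPa
limestone: 2520 kg/m³ × 9.80665 m/s² × 2720 m = 6.722×10^7 Pa = 67.22 MPa
Total = 47.27 + 128.1 + 30.53 + 78.39 + 67.22 = 351.50 MPa

350 MPa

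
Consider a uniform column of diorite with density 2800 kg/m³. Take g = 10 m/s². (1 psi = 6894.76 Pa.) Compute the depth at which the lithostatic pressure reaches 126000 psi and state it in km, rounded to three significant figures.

h = P/(ρg) = 126000 psi / (2800 kg/m³ × 10 m/s²) = 8.687×10^8 Pa / 28000 Pa/m = 31026 m
= 31.026 km

31.0 km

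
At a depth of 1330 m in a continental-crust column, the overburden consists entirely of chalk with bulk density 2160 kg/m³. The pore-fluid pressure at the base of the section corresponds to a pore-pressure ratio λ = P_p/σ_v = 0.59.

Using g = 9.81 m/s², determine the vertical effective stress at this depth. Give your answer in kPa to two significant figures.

Overburden (lithostatic) stress σ_v:
chalk: 2160 kg/m³ × 9.81 m/s² × 1330 m = 2.818×10^7 Pa = 28.18 MPa
Pore pressure P_p = λ·σ_v = 0.59 × 28.18 MPa = 16.63 MPa
Effective stress σ' = σ_v − P_p = 28.18 − 16.63 = 11.555 MPa = 11555 kPa

12000 kPa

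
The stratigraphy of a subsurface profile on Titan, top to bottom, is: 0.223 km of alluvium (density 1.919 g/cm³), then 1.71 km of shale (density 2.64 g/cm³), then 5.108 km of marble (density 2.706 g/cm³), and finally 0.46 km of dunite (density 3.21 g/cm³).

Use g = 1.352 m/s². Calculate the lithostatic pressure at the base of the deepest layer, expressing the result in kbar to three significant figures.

alluvium: 1919 kg/m³ × 1.352 m/s² × 223 m = 5.786×10^5 Pa = 5.786×10^-3 kbar
shale: 2640 kg/m³ × 1.352 m/s² × 1710 m = 6.103×10^6 Pa = 0.06103 kbar
marble: 2706 kg/m³ × 1.352 m/s² × 5108 m = 1.869×10^7 Pa = 0.1869 kbar
dunite: 3210 kg/m³ × 1.352 m/s² × 460 m = 1.996×10^6 Pa = 0.01996 kbar
Total = 5.786×10^-3 + 0.06103 + 0.1869 + 0.01996 = 0.27366 kbar

0.274 kbar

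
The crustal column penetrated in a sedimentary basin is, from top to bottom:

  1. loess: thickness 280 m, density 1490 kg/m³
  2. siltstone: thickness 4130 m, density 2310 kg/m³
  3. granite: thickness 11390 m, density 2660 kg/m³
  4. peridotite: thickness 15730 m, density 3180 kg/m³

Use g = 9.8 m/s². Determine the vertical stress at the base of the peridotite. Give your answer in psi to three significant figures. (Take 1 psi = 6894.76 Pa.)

128000 psi

loess: 1490 kg/m³ × 9.8 m/s² × 280 m = 4.089×10^6 Pa = 593.0 psi
siltstone: 2310 kg/m³ × 9.8 m/s² × 4130 m = 9.349×10^7 Pa = 13560 psi
granite: 2660 kg/m³ × 9.8 m/s² × 11390 m = 2.969×10^8 Pa = 43064 psi
peridotite: 3180 kg/m³ × 9.8 m/s² × 15730 m = 4.902×10^8 Pa = 71099 psi
Total = 593.0 + 13560 + 43064 + 71099 = 1.2832×10^5 psi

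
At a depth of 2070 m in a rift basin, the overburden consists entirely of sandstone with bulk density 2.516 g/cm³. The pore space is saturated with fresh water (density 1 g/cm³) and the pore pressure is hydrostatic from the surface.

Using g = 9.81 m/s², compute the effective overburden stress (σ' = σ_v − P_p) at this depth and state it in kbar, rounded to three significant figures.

0.308 kbar

Overburden (lithostatic) stress σ_v:
sandstone: 2516 kg/m³ × 9.81 m/s² × 2070 m = 5.109×10^7 Pa = 51.09 MPa
Pore pressure P_p = 1000 kg/m³ × 9.81 m/s² × 2070 m = 2.031×10^7 Pa = 20.31 MPa
Effective stress σ' = σ_v − P_p = 51.09 − 20.31 = 30.785 MPa = 0.30785 kbar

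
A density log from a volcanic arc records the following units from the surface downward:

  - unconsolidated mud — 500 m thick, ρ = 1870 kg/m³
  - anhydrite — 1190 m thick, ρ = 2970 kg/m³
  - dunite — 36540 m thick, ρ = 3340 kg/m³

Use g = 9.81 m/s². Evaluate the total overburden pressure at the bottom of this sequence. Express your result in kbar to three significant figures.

12.4 kbar

unconsolidated mud: 1870 kg/m³ × 9.81 m/s² × 500 m = 9.172×10^6 Pa = 0.09172 kbar
anhydrite: 2970 kg/m³ × 9.81 m/s² × 1190 m = 3.467×10^7 Pa = 0.3467 kbar
dunite: 3340 kg/m³ × 9.81 m/s² × 36540 m = 1.197×10^9 Pa = 11.97 kbar
Total = 0.09172 + 0.3467 + 11.97 = 12.411 kbar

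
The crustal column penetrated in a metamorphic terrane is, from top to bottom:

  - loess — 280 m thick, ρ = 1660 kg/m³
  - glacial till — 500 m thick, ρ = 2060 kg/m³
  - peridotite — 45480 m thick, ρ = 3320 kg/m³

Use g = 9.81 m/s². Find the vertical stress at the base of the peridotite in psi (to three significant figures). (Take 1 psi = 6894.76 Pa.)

217000 psi

loess: 1660 kg/m³ × 9.81 m/s² × 280 m = 4.560×10^6 Pa = 661.3 psi
glacial till: 2060 kg/m³ × 9.81 m/s² × 500 m = 1.010×10^7 Pa = 1466 psi
peridotite: 3320 kg/m³ × 9.81 m/s² × 45480 m = 1.481×10^9 Pa = 2.148×10^5 psi
Total = 661.3 + 1466 + 2.148×10^5 = 2.1696×10^5 psi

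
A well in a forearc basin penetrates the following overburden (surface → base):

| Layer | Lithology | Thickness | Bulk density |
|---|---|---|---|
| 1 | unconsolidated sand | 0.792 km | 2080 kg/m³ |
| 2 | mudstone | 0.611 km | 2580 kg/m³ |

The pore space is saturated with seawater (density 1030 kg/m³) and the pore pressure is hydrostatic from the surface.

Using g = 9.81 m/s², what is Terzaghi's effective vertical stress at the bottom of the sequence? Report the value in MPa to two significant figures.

17 MPa

Overburden (lithostatic) stress σ_v:
unconsolidated sand: 2080 kg/m³ × 9.81 m/s² × 792 m = 1.616×10^7 Pa = 16.16 MPa
mudstone: 2580 kg/m³ × 9.81 m/s² × 611 m = 1.546×10^7 Pa = 15.46 MPa
Total = 16.16 + 15.46 = 31.625 MPa
Pore pressure P_p = 1030 kg/m³ × 9.81 m/s² × 1403 m = 1.418×10^7 Pa = 14.18 MPa
Effective stress σ' = σ_v − P_p = 31.62 − 14.18 = 17.449 MPa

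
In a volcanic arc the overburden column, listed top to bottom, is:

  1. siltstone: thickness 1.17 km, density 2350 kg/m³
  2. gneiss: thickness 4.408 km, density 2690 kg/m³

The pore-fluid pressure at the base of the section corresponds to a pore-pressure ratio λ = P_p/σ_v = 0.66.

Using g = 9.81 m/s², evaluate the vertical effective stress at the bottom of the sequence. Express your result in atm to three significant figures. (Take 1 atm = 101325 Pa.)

Overburden (lithostatic) stress σ_v:
siltstone: 2350 kg/m³ × 9.81 m/s² × 1170 m = 2.697×10^7 Pa = 26.97 MPa
gneiss: 2690 kg/m³ × 9.81 m/s² × 4408 m = 1.163×10^8 Pa = 116.3 MPa
Total = 26.97 + 116.3 = 143.29 MPa
Pore pressure P_p = λ·σ_v = 0.66 × 143.3 MPa = 94.57 MPa
Effective stress σ' = σ_v − P_p = 143.3 − 94.57 = 48.720 MPa = 480.83 atm

481 atm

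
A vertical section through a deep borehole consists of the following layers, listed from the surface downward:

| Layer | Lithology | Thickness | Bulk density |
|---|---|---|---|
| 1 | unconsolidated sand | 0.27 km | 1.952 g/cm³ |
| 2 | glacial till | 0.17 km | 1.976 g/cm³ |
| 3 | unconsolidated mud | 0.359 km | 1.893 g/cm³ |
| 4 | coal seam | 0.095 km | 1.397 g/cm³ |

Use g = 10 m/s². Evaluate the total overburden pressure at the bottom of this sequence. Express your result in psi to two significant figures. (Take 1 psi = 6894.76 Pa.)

unconsolidated sand: 1952 kg/m³ × 10 m/s² × 270 m = 5.270×10^6 Pa = 764.4 psi
glacial till: 1976 kg/m³ × 10 m/s² × 170 m = 3.359×10^6 Pa = 487.2 psi
unconsolidated mud: 1893 kg/m³ × 10 m/s² × 359 m = 6.796×10^6 Pa = 985.7 psi
coal seam: 1397 kg/m³ × 10 m/s² × 95 m = 1.327×10^6 Pa = 192.5 psi
Total = 764.4 + 487.2 + 985.7 + 192.5 = 2429.8 psi

2400 psi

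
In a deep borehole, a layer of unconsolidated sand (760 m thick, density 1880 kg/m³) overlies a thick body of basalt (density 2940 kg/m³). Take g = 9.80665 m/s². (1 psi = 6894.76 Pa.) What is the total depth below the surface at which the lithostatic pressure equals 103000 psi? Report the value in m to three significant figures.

24900 m

Pressure at base of upper layers: 1880×9.80665×760 = 1.401×10^7 Pa = 2032 psi
Remaining pressure to be supplied by basalt: 7.102×10^8 − 1.401×10^7 = 6.961×10^8 Pa
Additional depth in basalt = 6.961×10^8 Pa / (2940 kg/m³ × 9.80665 m/s²) = 24145 m
Total depth = 760 m + 24145 m = 24905 m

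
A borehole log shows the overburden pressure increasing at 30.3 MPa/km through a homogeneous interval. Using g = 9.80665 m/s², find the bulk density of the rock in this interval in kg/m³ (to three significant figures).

3090 kg/m³

ρ = (dP/dz)/g = 30.3 MPa/km / 9.80665 m/s² = 30300 Pa/m / 9.80665 m/s² = 3089.7 kg/m³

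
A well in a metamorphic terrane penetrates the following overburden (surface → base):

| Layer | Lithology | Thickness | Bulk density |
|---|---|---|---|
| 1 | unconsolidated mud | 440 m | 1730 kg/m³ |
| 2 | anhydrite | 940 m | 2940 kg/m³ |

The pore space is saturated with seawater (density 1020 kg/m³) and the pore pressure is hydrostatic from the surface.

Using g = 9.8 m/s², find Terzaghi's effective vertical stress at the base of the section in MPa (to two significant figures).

21 MPa

Overburden (lithostatic) stress σ_v:
unconsolidated mud: 1730 kg/m³ × 9.8 m/s² × 440 m = 7.460×10^6 Pa = 7.460 MPa
anhydrite: 2940 kg/m³ × 9.8 m/s² × 940 m = 2.708×10^7 Pa = 27.08 MPa
Total = 7.460 + 27.08 = 34.543 MPa
Pore pressure P_p = 1020 kg/m³ × 9.8 m/s² × 1380 m = 1.379×10^7 Pa = 13.79 MPa
Effective stress σ' = σ_v − P_p = 34.54 − 13.79 = 20.749 MPa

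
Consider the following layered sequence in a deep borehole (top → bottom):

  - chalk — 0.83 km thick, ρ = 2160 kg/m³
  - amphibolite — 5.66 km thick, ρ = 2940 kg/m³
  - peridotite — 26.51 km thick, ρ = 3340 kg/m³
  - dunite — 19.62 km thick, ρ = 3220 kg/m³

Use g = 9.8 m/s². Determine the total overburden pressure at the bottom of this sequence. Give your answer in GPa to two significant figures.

1.7 GPa

chalk: 2160 kg/m³ × 9.8 m/s² × 830 m = 1.757×10^7 Pa = 0.01757 GPa
amphibolite: 2940 kg/m³ × 9.8 m/s² × 5660 m = 1.631×10^8 Pa = 0.1631 GPa
peridotite: 3340 kg/m³ × 9.8 m/s² × 26510 m = 8.677×10^8 Pa = 0.8677 GPa
dunite: 3220 kg/m³ × 9.8 m/s² × 19620 m = 6.191×10^8 Pa = 0.6191 GPa
Total = 0.01757 + 0.1631 + 0.8677 + 0.6191 = 1.6675 GPa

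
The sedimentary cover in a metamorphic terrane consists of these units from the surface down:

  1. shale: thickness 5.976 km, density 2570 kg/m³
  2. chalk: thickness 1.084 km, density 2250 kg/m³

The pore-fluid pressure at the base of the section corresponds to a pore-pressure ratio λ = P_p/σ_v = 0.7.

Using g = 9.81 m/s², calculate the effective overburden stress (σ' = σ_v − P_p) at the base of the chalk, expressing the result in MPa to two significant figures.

Overburden (lithostatic) stress σ_v:
shale: 2570 kg/m³ × 9.81 m/s² × 5976 m = 1.507×10^8 Pa = 150.7 MPa
chalk: 2250 kg/m³ × 9.81 m/s² × 1084 m = 2.393×10^7 Pa = 23.93 MPa
Total = 150.7 + 23.93 = 174.59 MPa
Pore pressure P_p = λ·σ_v = 0.7 × 174.6 MPa = 122.2 MPa
Effective stress σ' = σ_v − P_p = 174.6 − 122.2 = 52.378 MPa

52 MPa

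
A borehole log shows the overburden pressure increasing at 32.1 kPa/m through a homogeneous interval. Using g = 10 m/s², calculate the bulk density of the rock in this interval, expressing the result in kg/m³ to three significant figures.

ρ = (dP/dz)/g = 32.1 kPa/m / 10 m/s² = 32100 Pa/m / 10 m/s² = 3210.0 kg/m³

3210 kg/m³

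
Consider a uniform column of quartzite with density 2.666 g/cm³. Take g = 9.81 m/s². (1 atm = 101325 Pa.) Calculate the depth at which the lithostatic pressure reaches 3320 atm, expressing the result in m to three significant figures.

h = P/(ρg) = 3320 atm / (2666 kg/m³ × 9.81 m/s²) = 3.364×10^8 Pa / 26153 Pa/m = 12863 m

12900 m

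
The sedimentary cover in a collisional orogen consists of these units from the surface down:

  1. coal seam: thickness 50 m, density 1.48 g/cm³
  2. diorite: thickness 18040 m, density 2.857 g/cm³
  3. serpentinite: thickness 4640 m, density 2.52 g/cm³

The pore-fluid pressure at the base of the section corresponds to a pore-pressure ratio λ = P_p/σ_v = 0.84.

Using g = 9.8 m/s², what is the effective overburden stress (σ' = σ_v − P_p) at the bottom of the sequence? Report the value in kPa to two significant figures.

Overburden (lithostatic) stress σ_v:
coal seam: 1480 kg/m³ × 9.8 m/s² × 50 m = 7.252×10^5 Pa = 0.7252 MPa
diorite: 2857 kg/m³ × 9.8 m/s² × 18040 m = 5.051×10^8 Pa = 505.1 MPa
serpentinite: 2520 kg/m³ × 9.8 m/s² × 4640 m = 1.146×10^8 Pa = 114.6 MPa
Total = 0.7252 + 505.1 + 114.6 = 620.41 MPa
Pore pressure P_p = λ·σ_v = 0.84 × 620.4 MPa = 521.1 MPa
Effective stress σ' = σ_v − P_p = 620.4 − 521.1 = 99.266 MPa = 99266 kPa

99000 kPa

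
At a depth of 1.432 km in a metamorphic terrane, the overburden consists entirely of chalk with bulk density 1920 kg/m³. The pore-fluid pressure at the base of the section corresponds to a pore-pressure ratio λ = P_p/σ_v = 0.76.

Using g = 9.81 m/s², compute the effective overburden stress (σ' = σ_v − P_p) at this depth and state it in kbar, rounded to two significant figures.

Overburden (lithostatic) stress σ_v:
chalk: 1920 kg/m³ × 9.81 m/s² × 1432 m = 2.697×10^7 Pa = 26.97 MPa
Pore pressure P_p = λ·σ_v = 0.76 × 26.97 MPa = 20.50 MPa
Effective stress σ' = σ_v − P_p = 26.97 − 20.50 = 6.4733 MPa = 0.064733 kbar

0.065 kbar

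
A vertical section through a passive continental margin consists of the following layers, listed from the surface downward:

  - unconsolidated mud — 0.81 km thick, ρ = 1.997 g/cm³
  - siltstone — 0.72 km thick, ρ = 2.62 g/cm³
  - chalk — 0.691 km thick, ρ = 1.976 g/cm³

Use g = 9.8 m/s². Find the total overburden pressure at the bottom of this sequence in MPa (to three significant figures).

47.7 MPa

unconsolidated mud: 1997 kg/m³ × 9.8 m/s² × 810 m = 1.585×10^7 Pa = 15.85 MPa
siltstone: 2620 kg/m³ × 9.8 m/s² × 720 m = 1.849×10^7 Pa = 18.49 MPa
chalk: 1976 kg/m³ × 9.8 m/s² × 691 m = 1.338×10^7 Pa = 13.38 MPa
Total = 15.85 + 18.49 + 13.38 = 47.720 MPa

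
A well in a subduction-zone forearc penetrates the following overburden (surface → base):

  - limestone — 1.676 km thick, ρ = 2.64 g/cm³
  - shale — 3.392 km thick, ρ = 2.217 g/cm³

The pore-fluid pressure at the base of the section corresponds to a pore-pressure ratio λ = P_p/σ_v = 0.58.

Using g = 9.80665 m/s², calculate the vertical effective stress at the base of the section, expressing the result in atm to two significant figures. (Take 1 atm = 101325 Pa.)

Overburden (lithostatic) stress σ_v:
limestone: 2640 kg/m³ × 9.80665 m/s² × 1676 m = 4.339×10^7 Pa = 43.39 MPa
shale: 2217 kg/m³ × 9.80665 m/s² × 3392 m = 7.375×10^7 Pa = 73.75 MPa
Total = 43.39 + 73.75 = 117.14 MPa
Pore pressure P_p = λ·σ_v = 0.58 × 117.1 MPa = 67.94 MPa
Effective stress σ' = σ_v − P_p = 117.1 − 67.94 = 49.198 MPa = 485.54 atm

490 atm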